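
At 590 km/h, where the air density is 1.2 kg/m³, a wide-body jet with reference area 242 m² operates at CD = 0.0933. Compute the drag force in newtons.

Convert speed: v = 590 km/h ÷ 3.6 = 163.9 m/s.
Dynamic pressure q = ½ρv² = ½ × 1.2 × 163.9² = 16120 Pa.
D = q·S·CD = 16120 × 242 × 0.0933 = 3.64×10^5 N ≈ 364 kN

D = 3.64×10^5 N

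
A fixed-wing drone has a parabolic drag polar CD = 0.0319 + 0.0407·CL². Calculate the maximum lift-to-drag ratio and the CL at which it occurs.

For CD = CD0 + K·CL², (L/D)max occurs at CL* = √(CD0/K) and equals 1/(2√(K·CD0)).
(L/D)max = 1/(2√(0.0407 × 0.0319)) = 1/(2 × 0.03603) = 13.9
CL* = √(0.0319/0.0407) = 0.885

(L/D)max = 13.9, at CL = 0.885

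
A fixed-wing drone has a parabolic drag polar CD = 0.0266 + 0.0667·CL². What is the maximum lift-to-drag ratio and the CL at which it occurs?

(L/D)max = 11.9, at CL = 0.632

For CD = CD0 + K·CL², (L/D)max occurs at CL* = √(CD0/K) and equals 1/(2√(K·CD0)).
(L/D)max = 1/(2√(0.0667 × 0.0266)) = 1/(2 × 0.04212) = 11.9
CL* = √(0.0266/0.0667) = 0.632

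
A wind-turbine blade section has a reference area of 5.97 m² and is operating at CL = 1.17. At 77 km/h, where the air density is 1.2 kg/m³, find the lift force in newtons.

L = 1920 N

Convert speed: v = 77 km/h ÷ 3.6 = 21.39 m/s.
Dynamic pressure q = ½ρv² = ½ × 1.2 × 21.39² = 274.5 Pa.
L = q·S·CL = 274.5 × 5.97 × 1.17 = 1920 N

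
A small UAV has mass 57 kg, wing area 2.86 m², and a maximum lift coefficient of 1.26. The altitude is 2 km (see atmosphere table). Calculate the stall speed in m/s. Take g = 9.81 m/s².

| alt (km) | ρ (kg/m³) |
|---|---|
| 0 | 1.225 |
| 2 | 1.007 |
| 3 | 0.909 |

At 2 km, from the table: ρ = 1.007 kg/m³.
Weight W = mg = 57 × 9.81 = 559.2 N.
From L = ½ρV²S·CL,max = W: V_stall = √(2W/(ρSCL,max)) = √(2·559.2/(1.007·2.86·1.26))
V_stall = √308.2 = 17.6 m/s

V_stall = 17.6 m/s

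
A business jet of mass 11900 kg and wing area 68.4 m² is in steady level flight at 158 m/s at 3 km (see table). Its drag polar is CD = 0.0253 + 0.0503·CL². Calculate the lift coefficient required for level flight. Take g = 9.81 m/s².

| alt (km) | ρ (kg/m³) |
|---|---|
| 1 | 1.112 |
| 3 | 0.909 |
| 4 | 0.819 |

CL = 0.15

At 3 km, from the table: ρ = 0.909 kg/m³.
In steady level flight, lift balances weight: W = mg = 11900 × 9.81 = 1.1674×10^5 N.
Dynamic pressure q = 0.5 × 0.909 × 158² = 11350 Pa.
CL = 2W/(ρv²S) = 2×1.1674×10^5/(0.909×158²×68.4) = 0.1504.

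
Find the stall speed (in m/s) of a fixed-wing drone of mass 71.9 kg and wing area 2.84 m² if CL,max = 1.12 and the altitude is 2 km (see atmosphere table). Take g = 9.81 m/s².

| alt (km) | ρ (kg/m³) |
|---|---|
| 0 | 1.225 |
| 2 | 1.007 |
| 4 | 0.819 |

At 2 km, from the table: ρ = 1.007 kg/m³.
Weight W = mg = 71.9 × 9.81 = 705.3 N.
From L = ½ρV²S·CL,max = W: V_stall = √(2W/(ρSCL,max)) = √(2·705.3/(1.007·2.84·1.12))
V_stall = √440.4 = 21 m/s

V_stall = 21 m/s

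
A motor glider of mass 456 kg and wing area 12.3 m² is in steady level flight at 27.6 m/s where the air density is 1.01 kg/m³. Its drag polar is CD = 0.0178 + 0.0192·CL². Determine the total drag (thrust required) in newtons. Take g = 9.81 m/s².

D = 165 N

In steady level flight, lift balances weight: W = mg = 456 × 9.81 = 4473.4 N.
q = ½ρv² = ½ × 1.01 × 27.6² = 384.7 Pa.
Required CL = L/(qS) = 4473.4/(384.7·12.3) = 0.9454.
CD = 0.0178 + 0.0192 × 0.9454² = 0.03496.
D = q·S·CD = 384.7 × 12.3 × 0.03496 = 165.4 N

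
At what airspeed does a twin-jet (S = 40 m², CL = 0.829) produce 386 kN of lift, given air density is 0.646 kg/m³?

v = 190 m/s

L = ½ρv²S·CL ⇒ v = √(2L/(ρ·S·CL))
v = √(2 × 3.86×10^5 / (0.646 × 40 × 0.829)) = √36040 = 190 m/s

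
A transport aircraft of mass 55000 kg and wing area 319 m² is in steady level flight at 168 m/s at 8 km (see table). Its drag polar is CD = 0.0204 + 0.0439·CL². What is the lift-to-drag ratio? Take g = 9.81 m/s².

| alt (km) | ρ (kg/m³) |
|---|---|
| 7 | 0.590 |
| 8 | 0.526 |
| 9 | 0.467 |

At 8 km, from the table: ρ = 0.526 kg/m³.
Weight W = mg = 55000 × 9.81 = 5.3955×10^5 N; in level flight L = W.
Dynamic pressure q = 0.5 × 0.526 × 168² = 7423 Pa.
CL = 2W/(ρv²S) = 2×5.3955×10^5/(0.526×168²×319) = 0.2279.
CD = 0.0204 + 0.0439 × 0.2279² = 0.02268.
L/D = CL/CD = 0.2279 / 0.02268 = 10

L/D = 10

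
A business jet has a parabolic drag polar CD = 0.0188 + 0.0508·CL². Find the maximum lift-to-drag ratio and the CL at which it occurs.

For CD = CD0 + K·CL², (L/D)max occurs at CL* = √(CD0/K) and equals 1/(2√(K·CD0)).
(L/D)max = 1/(2√(0.0508 × 0.0188)) = 1/(2 × 0.0309) = 16.2
CL* = √(0.0188/0.0508) = 0.608

(L/D)max = 16.2, at CL = 0.608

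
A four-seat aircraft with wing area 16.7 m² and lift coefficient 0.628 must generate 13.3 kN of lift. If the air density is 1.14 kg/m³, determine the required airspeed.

v = 47.2 m/s

L = ½ρv²S·CL ⇒ v = √(2L/(ρ·S·CL))
v = √(2 × 13300 / (1.14 × 16.7 × 0.628)) = √2225 = 47.2 m/s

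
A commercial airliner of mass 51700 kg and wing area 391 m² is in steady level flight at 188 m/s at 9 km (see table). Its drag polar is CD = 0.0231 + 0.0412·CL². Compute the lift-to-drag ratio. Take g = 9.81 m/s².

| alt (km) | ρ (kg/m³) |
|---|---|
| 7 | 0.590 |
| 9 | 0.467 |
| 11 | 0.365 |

L/D = 6.52

At 9 km, from the table: ρ = 0.467 kg/m³.
Weight W = mg = 51700 × 9.81 = 5.0718×10^5 N; in level flight L = W.
q = ½ρv² = ½ × 0.467 × 188² = 8253 Pa.
Required CL = L/(qS) = 5.0718×10^5/(8253·391) = 0.1572.
CD = 0.0231 + 0.0412 × 0.1572² = 0.02412.
L/D = CL/CD = 0.1572 / 0.02412 = 6.52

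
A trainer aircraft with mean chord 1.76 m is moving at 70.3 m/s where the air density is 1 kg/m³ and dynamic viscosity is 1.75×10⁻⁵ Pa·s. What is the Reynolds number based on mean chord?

Re = 7.07×10^6

Re = ρ·v·c/μ = 1 × 70.3 × 1.76 / (1.75×10⁻⁵) = 7.07×10^6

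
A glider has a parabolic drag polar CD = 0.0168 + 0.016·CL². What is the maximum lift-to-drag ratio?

For CD = CD0 + K·CL², (L/D)max occurs at CL* = √(CD0/K) and equals 1/(2√(K·CD0)).
(L/D)max = 1/(2√(0.016 × 0.0168)) = 1/(2 × 0.0164) = 30.5

(L/D)max = 30.5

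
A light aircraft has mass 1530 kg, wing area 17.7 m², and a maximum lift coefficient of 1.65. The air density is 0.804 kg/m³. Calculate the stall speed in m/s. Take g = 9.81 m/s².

Weight W = mg = 1530 × 9.81 = 15010 N.
V_stall = √(2W/(ρ·S·CL,max)) = √(2 × 15010 / (0.804 × 17.7 × 1.65))
V_stall = √1278 = 35.8 m/s

V_stall = 35.8 m/s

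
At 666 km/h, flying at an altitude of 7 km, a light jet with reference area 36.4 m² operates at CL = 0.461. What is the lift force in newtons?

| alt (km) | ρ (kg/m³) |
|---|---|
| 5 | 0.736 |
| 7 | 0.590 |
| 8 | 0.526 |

L = 1.69×10^5 N

At 7 km, from the table: ρ = 0.590 kg/m³.
Convert speed: v = 666 km/h ÷ 3.6 = 185 m/s.
Dynamic pressure q = ½ρv² = ½ × 0.59 × 185² = 10100 Pa.
L = q·S·CL = 10100 × 36.4 × 0.461 = 1.69×10^5 N ≈ 169 kN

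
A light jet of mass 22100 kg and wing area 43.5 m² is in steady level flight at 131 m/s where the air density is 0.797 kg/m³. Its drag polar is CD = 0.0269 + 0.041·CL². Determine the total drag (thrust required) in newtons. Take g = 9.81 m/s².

Weight W = mg = 22100 × 9.81 = 2.168×10^5 N; in level flight L = W.
Dynamic pressure q = 0.5 × 0.797 × 131² = 6839 Pa.
CL = W/(q·S) = 2.168×10^5 / (6839 × 43.5) = 0.7288.
CD = 0.0269 + 0.041 × 0.7288² = 0.04868.
D = q·S·CD = 6839 × 43.5 × 0.04868 = 14480 N

D = 14500 N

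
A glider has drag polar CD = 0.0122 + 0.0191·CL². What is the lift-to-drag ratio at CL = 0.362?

L/D = 24.6

CD = 0.0122 + 0.0191 × 0.362² = 0.0147
L/D = CL/CD = 0.362 / 0.0147 = 24.6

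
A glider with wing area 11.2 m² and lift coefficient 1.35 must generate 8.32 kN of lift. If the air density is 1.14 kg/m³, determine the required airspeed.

v = 31.1 m/s

L = ½ρv²S·CL ⇒ v = √(2L/(ρ·S·CL))
v = √(2 × 8320 / (1.14 × 11.2 × 1.35)) = √965.4 = 31.1 m/s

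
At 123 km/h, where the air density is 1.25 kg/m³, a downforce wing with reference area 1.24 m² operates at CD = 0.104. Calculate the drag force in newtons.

Convert speed: v = 123 km/h ÷ 3.6 = 34.17 m/s.
D = ½ρv²S·CD = ½ × 1.25 × 34.17² × 1.24 × 0.104 = 94.1 N

D = 94.1 N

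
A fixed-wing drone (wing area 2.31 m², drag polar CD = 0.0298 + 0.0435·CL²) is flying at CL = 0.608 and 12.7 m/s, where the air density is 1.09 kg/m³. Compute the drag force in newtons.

CD = 0.0298 + 0.0435 × 0.608² = 0.04588
D = ½ρv²S·CD = ½ × 1.09 × 12.7² × 2.31 × 0.04588 = 9.32 N

D = 9.32 N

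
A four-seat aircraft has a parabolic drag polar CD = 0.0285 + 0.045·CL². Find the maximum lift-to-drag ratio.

For CD = CD0 + K·CL², (L/D)max occurs at CL* = √(CD0/K) and equals 1/(2√(K·CD0)).
(L/D)max = 1/(2√(0.045 × 0.0285)) = 1/(2 × 0.03581) = 14

(L/D)max = 14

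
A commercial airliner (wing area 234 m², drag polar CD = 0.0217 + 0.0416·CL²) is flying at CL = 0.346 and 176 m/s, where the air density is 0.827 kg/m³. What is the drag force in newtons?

D = 80000 N

CD = 0.0217 + 0.0416 × 0.346² = 0.02668
D = ½ρv²S·CD = ½ × 0.827 × 176² × 234 × 0.02668 = 80000 N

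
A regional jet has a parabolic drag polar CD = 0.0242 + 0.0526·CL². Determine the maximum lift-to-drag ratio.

(L/D)max = 14

For CD = CD0 + K·CL², (L/D)max occurs at CL* = √(CD0/K) and equals 1/(2√(K·CD0)).
(L/D)max = 1/(2√(0.0526 × 0.0242)) = 1/(2 × 0.03568) = 14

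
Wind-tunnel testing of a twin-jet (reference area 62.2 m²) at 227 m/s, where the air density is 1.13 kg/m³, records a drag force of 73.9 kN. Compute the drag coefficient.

From D = ½ρv²S·CD, rearranging gives CD = 2D/(ρv²S).
CD = 2 × 73900 / (1.13 × 227² × 62.2) = 0.0408

CD = 0.0408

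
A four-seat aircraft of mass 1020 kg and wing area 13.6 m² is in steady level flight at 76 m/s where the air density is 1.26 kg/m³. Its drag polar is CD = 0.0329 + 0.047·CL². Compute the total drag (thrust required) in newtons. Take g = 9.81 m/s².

Weight W = mg = 1020 × 9.81 = 10006 N; in level flight L = W.
Dynamic pressure q = 0.5 × 1.26 × 76² = 3639 Pa.
CL = W/(q·S) = 10006 / (3639 × 13.6) = 0.2022.
CD = 0.0329 + 0.047 × 0.2022² = 0.03482.
D = q·S·CD = 3639 × 13.6 × 0.03482 = 1723 N

D = 1720 N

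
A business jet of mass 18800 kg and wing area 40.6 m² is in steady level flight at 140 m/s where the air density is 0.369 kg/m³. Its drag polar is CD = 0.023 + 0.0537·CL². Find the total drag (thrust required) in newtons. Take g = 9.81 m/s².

Level flight ⇒ L = W = m·g = 18800 × 9.81 = 1.8443×10^5 N.
q = ½ρv² = ½ × 0.369 × 140² = 3616 Pa.
CL = W/(q·S) = 1.8443×10^5 / (3616 × 40.6) = 1.256.
CD = 0.023 + 0.0537 × 1.256² = 0.1077.
D = q·S·CD = 3616 × 40.6 × 0.1077 = 15820 N

D = 15800 N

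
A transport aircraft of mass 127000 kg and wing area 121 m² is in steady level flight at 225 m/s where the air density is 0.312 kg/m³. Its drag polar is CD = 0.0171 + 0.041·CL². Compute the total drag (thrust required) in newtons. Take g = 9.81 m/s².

D = 82900 N

Weight W = mg = 127000 × 9.81 = 1.2459×10^6 N; in level flight L = W.
Dynamic pressure q = 0.5 × 0.312 × 225² = 7898 Pa.
CL = W/(q·S) = 1.2459×10^6 / (7898 × 121) = 1.304.
CD = 0.0171 + 0.041 × 1.304² = 0.08679.
D = q·S·CD = 7898 × 121 × 0.08679 = 82940 N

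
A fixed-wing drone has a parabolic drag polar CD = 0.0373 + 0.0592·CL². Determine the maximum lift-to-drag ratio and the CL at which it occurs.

For CD = CD0 + K·CL², (L/D)max occurs at CL* = √(CD0/K) and equals 1/(2√(K·CD0)).
(L/D)max = 1/(2√(0.0592 × 0.0373)) = 1/(2 × 0.04699) = 10.6
CL* = √(0.0373/0.0592) = 0.794

(L/D)max = 10.6, at CL = 0.794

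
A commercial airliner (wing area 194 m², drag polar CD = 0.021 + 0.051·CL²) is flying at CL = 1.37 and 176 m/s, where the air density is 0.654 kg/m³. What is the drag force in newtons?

CD = 0.021 + 0.051 × 1.37² = 0.1167
D = ½ρv²S·CD = ½ × 0.654 × 176² × 194 × 0.1167 = 2.29×10^5 N

D = 2.29×10^5 N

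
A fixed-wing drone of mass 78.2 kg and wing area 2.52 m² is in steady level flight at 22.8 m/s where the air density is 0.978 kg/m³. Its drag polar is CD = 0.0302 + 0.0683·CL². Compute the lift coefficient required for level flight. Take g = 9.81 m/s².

CL = 1.2

Level flight ⇒ L = W = m·g = 78.2 × 9.81 = 767.14 N.
q = ½ρv² = ½ × 0.978 × 22.8² = 254.2 Pa.
Required CL = L/(qS) = 767.14/(254.2·2.52) = 1.198.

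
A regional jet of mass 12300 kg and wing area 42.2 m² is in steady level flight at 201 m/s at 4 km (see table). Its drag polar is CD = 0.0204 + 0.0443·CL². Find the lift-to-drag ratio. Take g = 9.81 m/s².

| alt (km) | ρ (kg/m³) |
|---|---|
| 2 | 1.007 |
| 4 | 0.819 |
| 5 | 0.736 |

L/D = 7.96

At 4 km, from the table: ρ = 0.819 kg/m³.
In steady level flight, lift balances weight: W = mg = 12300 × 9.81 = 1.2066×10^5 N.
Dynamic pressure q = 0.5 × 0.819 × 201² = 16540 Pa.
CL = W/(q·S) = 1.2066×10^5 / (16540 × 42.2) = 0.1728.
CD = 0.0204 + 0.0443 × 0.1728² = 0.02172.
L/D = CL/CD = 0.1728 / 0.02172 = 7.96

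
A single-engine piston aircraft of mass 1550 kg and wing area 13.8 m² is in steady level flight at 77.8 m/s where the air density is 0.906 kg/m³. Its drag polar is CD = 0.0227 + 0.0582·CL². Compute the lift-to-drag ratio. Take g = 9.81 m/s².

L/D = 12.5

Level flight ⇒ L = W = m·g = 1550 × 9.81 = 15206 N.
Dynamic pressure q = 0.5 × 0.906 × 77.8² = 2742 Pa.
CL = W/(q·S) = 15206 / (2742 × 13.8) = 0.4019.
CD = 0.0227 + 0.0582 × 0.4019² = 0.0321.
L/D = CL/CD = 0.4019 / 0.0321 = 12.5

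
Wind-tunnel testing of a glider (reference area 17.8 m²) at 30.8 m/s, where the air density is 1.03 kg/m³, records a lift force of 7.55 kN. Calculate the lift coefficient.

CL = 0.868

From L = ½ρv²S·CL, rearranging gives CL = 2L/(ρv²S).
CL = 2 × 7550 / (1.03 × 30.8² × 17.8) = 0.868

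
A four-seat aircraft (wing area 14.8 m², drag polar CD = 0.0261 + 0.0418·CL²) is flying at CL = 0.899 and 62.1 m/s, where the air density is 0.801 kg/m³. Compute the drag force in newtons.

D = 1370 N

CD = 0.0261 + 0.0418 × 0.899² = 0.05988
D = ½ρv²S·CD = ½ × 0.801 × 62.1² × 14.8 × 0.05988 = 1370 N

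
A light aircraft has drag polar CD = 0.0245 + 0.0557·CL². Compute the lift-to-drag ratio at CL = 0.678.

CD = 0.0245 + 0.0557 × 0.678² = 0.0501
L/D = CL/CD = 0.678 / 0.0501 = 13.5

L/D = 13.5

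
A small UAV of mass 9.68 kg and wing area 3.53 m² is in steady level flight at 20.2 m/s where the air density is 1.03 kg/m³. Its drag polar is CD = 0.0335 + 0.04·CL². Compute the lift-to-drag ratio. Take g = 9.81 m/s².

Level flight ⇒ L = W = m·g = 9.68 × 9.81 = 94.961 N.
Dynamic pressure q = 0.5 × 1.03 × 20.2² = 210.1 Pa.
Required CL = L/(qS) = 94.961/(210.1·3.53) = 0.128.
CD = 0.0335 + 0.04 × 0.128² = 0.03416.
L/D = CL/CD = 0.128 / 0.03416 = 3.75

L/D = 3.75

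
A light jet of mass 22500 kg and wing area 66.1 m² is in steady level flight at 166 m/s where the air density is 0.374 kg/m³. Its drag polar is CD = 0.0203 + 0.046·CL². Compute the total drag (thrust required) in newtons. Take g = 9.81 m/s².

In steady level flight, lift balances weight: W = mg = 22500 × 9.81 = 2.2072×10^5 N.
q = ½ρv² = ½ × 0.374 × 166² = 5153 Pa.
Required CL = L/(qS) = 2.2072×10^5/(5153·66.1) = 0.648.
CD = 0.0203 + 0.046 × 0.648² = 0.03962.
D = q·S·CD = 5153 × 66.1 × 0.03962 = 13490 N

D = 13500 N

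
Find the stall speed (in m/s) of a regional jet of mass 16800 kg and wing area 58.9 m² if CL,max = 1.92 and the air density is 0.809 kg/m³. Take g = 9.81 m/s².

V_stall = 60 m/s

At stall, lift equals weight: L = W = m·g = 16800 × 9.81 = 1.648×10^5 N.
From L = ½ρV²S·CL,max = W: V_stall = √(2W/(ρSCL,max)) = √(2·1.648×10^5/(0.809·58.9·1.92))
V_stall = √3603 = 60 m/s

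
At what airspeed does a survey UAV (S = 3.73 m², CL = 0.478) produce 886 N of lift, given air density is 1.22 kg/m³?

L = ½ρv²S·CL ⇒ v = √(2L/(ρ·S·CL))
v = √(2 × 886 / (1.22 × 3.73 × 0.478)) = √814.6 = 28.5 m/s

v = 28.5 m/s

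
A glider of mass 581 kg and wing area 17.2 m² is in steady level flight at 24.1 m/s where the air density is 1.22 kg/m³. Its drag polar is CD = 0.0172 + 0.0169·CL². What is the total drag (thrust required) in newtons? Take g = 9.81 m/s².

Level flight ⇒ L = W = m·g = 581 × 9.81 = 5699.6 N.
q = ½ρv² = ½ × 1.22 × 24.1² = 354.3 Pa.
CL = 2W/(ρv²S) = 2×5699.6/(1.22×24.1²×17.2) = 0.9353.
CD = 0.0172 + 0.0169 × 0.9353² = 0.03198.
D = q·S·CD = 354.3 × 17.2 × 0.03198 = 194.9 N

D = 195 N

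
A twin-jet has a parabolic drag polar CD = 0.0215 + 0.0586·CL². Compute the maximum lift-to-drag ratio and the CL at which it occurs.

(L/D)max = 14.1, at CL = 0.606

For CD = CD0 + K·CL², (L/D)max occurs at CL* = √(CD0/K) and equals 1/(2√(K·CD0)).
(L/D)max = 1/(2√(0.0586 × 0.0215)) = 1/(2 × 0.0355) = 14.1
CL* = √(0.0215/0.0586) = 0.606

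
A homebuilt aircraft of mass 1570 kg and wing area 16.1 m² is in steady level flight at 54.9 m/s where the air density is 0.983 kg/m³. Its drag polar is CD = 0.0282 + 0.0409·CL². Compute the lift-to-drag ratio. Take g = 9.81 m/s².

Level flight ⇒ L = W = m·g = 1570 × 9.81 = 15402 N.
q = ½ρv² = ½ × 0.983 × 54.9² = 1481 Pa.
CL = 2W/(ρv²S) = 2×15402/(0.983×54.9²×16.1) = 0.6458.
CD = 0.0282 + 0.0409 × 0.6458² = 0.04526.
L/D = CL/CD = 0.6458 / 0.04526 = 14.3

L/D = 14.3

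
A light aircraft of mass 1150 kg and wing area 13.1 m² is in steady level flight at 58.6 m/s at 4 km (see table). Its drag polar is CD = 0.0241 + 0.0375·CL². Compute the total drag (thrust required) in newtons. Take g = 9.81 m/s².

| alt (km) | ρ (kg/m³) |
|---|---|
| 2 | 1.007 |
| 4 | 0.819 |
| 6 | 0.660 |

D = 703 N

At 4 km, from the table: ρ = 0.819 kg/m³.
Weight W = mg = 1150 × 9.81 = 11282 N; in level flight L = W.
Dynamic pressure q = 0.5 × 0.819 × 58.6² = 1406 Pa.
CL = W/(q·S) = 11282 / (1406 × 13.1) = 0.6124.
CD = 0.0241 + 0.0375 × 0.6124² = 0.03816.
D = q·S·CD = 1406 × 13.1 × 0.03816 = 703 N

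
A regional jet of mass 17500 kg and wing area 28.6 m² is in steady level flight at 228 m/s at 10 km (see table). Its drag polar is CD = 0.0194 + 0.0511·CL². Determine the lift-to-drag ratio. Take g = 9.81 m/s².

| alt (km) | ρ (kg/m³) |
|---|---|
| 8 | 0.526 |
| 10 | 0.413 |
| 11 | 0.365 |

At 10 km, from the table: ρ = 0.413 kg/m³.
Level flight ⇒ L = W = m·g = 17500 × 9.81 = 1.7168×10^5 N.
q = ½ρv² = ½ × 0.413 × 228² = 10730 Pa.
CL = 2W/(ρv²S) = 2×1.7168×10^5/(0.413×228²×28.6) = 0.5592.
CD = 0.0194 + 0.0511 × 0.5592² = 0.03538.
L/D = CL/CD = 0.5592 / 0.03538 = 15.8

L/D = 15.8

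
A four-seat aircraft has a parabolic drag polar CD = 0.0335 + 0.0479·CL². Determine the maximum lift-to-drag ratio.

(L/D)max = 12.5

For CD = CD0 + K·CL², (L/D)max occurs at CL* = √(CD0/K) and equals 1/(2√(K·CD0)).
(L/D)max = 1/(2√(0.0479 × 0.0335)) = 1/(2 × 0.04006) = 12.5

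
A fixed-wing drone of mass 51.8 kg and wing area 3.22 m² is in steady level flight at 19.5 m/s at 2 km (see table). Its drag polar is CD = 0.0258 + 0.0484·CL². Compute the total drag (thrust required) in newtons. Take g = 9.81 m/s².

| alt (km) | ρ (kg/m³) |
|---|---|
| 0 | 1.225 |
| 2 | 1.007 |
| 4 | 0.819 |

At 2 km, from the table: ρ = 1.007 kg/m³.
In steady level flight, lift balances weight: W = mg = 51.8 × 9.81 = 508.16 N.
q = ½ρv² = ½ × 1.007 × 19.5² = 191.5 Pa.
CL = 2W/(ρv²S) = 2×508.16/(1.007×19.5²×3.22) = 0.8243.
CD = 0.0258 + 0.0484 × 0.8243² = 0.05868.
D = q·S·CD = 191.5 × 3.22 × 0.05868 = 36.18 N

D = 36.2 N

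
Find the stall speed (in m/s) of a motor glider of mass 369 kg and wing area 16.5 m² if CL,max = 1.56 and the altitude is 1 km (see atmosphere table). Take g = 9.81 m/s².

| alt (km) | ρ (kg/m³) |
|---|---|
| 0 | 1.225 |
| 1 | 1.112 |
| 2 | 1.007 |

At 1 km, from the table: ρ = 1.112 kg/m³.
Stall occurs when L = W at CL,max. W = mg = 369 × 9.81 = 3620 N.
From L = ½ρV²S·CL,max = W: V_stall = √(2W/(ρSCL,max)) = √(2·3620/(1.112·16.5·1.56))
V_stall = √252.9 = 15.9 m/s

V_stall = 15.9 m/s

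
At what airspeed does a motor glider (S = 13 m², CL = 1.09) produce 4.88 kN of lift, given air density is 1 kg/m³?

v = 26.2 m/s

L = ½ρv²S·CL ⇒ v = √(2L/(ρ·S·CL))
v = √(2 × 4880 / (1 × 13 × 1.09)) = √688.8 = 26.2 m/s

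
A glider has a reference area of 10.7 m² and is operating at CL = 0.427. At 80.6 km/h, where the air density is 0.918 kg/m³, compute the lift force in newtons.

L = 1050 N

Convert speed: v = 80.6 km/h ÷ 3.6 = 22.39 m/s.
L = ½ρv²S·CL = ½ × 0.918 × 22.39² × 10.7 × 0.427 = 1050 N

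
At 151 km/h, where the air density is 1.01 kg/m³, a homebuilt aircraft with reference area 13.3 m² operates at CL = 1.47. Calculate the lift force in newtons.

L = 17400 N

Convert speed: v = 151 km/h ÷ 3.6 = 41.94 m/s.
Dynamic pressure q = ½ρv² = ½ × 1.01 × 41.94² = 888.5 Pa.
L = q·S·CL = 888.5 × 13.3 × 1.47 = 17400 N ≈ 17.4 kN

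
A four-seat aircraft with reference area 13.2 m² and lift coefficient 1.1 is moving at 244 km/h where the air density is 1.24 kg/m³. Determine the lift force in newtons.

L = 41400 N

Convert speed: v = 244 km/h ÷ 3.6 = 67.78 m/s.
Dynamic pressure q = ½ρv² = ½ × 1.24 × 67.78² = 2848 Pa.
L = q·S·CL = 2848 × 13.2 × 1.1 = 41400 N ≈ 41.4 kN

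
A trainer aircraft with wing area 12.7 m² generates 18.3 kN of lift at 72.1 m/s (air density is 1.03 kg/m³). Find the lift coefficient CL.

From L = ½ρv²S·CL, rearranging gives CL = 2L/(ρv²S).
CL = 2 × 18300 / (1.03 × 72.1² × 12.7) = 0.538

CL = 0.538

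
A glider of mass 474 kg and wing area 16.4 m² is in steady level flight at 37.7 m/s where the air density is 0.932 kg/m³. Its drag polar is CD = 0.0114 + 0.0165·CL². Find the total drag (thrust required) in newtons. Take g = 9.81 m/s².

Weight W = mg = 474 × 9.81 = 4649.9 N; in level flight L = W.
q = ½ρv² = ½ × 0.932 × 37.7² = 662.3 Pa.
Required CL = L/(qS) = 4649.9/(662.3·16.4) = 0.4281.
CD = 0.0114 + 0.0165 × 0.4281² = 0.01442.
D = q·S·CD = 662.3 × 16.4 × 0.01442 = 156.7 N

D = 157 N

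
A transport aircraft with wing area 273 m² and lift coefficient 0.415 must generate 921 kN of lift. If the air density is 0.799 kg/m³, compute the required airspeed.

v = 143 m/s

L = ½ρv²S·CL ⇒ v = √(2L/(ρ·S·CL))
v = √(2 × 9.21×10^5 / (0.799 × 273 × 0.415)) = √20350 = 143 m/s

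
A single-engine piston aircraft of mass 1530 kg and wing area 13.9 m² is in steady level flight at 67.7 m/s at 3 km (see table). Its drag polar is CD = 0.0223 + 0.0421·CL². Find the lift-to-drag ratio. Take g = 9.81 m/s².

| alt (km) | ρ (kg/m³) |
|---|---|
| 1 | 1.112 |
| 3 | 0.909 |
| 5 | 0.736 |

L/D = 15.4

At 3 km, from the table: ρ = 0.909 kg/m³.
In steady level flight, lift balances weight: W = mg = 1530 × 9.81 = 15009 N.
q = ½ρv² = ½ × 0.909 × 67.7² = 2083 Pa.
Required CL = L/(qS) = 15009/(2083·13.9) = 0.5184.
CD = 0.0223 + 0.0421 × 0.5184² = 0.03361.
L/D = CL/CD = 0.5184 / 0.03361 = 15.4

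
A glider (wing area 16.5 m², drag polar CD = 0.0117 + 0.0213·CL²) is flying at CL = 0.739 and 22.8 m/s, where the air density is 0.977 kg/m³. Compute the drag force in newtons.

D = 97.8 N

CD = 0.0117 + 0.0213 × 0.739² = 0.02333
D = ½ρv²S·CD = ½ × 0.977 × 22.8² × 16.5 × 0.02333 = 97.8 N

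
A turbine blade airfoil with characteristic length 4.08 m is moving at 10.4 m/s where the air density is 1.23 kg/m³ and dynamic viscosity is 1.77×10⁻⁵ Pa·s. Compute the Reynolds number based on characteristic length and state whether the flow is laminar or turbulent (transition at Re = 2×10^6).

Re = ρ·v·c/μ = 1.23 × 10.4 × 4.08 / (1.77×10⁻⁵) = 2.95×10^6
Since 2.95×10^6 > 2×10^6, the flow is turbulent.

Re = 2.95×10^6 (turbulent)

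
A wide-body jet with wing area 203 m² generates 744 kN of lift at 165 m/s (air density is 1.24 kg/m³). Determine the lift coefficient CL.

CL = 0.217

From L = ½ρv²S·CL, rearranging gives CL = 2L/(ρv²S).
CL = 2 × 7.44×10^5 / (1.24 × 165² × 203) = 0.217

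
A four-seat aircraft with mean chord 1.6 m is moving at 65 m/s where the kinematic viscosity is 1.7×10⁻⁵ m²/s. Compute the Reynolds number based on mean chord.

Re = v·c/ν = 65 × 1.6 / (1.7×10⁻⁵) = 6.12×10^6

Re = 6.12×10^6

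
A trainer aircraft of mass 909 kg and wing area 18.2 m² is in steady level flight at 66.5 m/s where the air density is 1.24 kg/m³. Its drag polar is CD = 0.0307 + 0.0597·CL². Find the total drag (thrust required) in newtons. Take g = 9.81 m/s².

D = 1630 N

Weight W = mg = 909 × 9.81 = 8917.3 N; in level flight L = W.
Dynamic pressure q = 0.5 × 1.24 × 66.5² = 2742 Pa.
CL = W/(q·S) = 8917.3 / (2742 × 18.2) = 0.1787.
CD = 0.0307 + 0.0597 × 0.1787² = 0.03261.
D = q·S·CD = 2742 × 18.2 × 0.03261 = 1627 N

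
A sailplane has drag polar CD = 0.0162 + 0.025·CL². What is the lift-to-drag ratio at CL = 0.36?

L/D = 18.5

CD = 0.0162 + 0.025 × 0.36² = 0.01944
L/D = CL/CD = 0.36 / 0.01944 = 18.5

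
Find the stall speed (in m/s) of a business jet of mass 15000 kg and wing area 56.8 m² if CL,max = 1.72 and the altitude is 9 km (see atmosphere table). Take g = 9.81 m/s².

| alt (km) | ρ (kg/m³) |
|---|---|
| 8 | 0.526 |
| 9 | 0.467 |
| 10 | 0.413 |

V_stall = 80.3 m/s

At 9 km, from the table: ρ = 0.467 kg/m³.
Stall occurs when L = W at CL,max. W = mg = 15000 × 9.81 = 1.472×10^5 N.
From L = ½ρV²S·CL,max = W: V_stall = √(2W/(ρSCL,max)) = √(2·1.472×10^5/(0.467·56.8·1.72))
V_stall = √6451 = 80.3 m/s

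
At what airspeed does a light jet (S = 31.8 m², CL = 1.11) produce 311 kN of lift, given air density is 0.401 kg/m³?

L = ½ρv²S·CL ⇒ v = √(2L/(ρ·S·CL))
v = √(2 × 3.11×10^5 / (0.401 × 31.8 × 1.11)) = √43940 = 210 m/s

v = 210 m/s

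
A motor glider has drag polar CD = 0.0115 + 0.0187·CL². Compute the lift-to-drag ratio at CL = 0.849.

CD = 0.0115 + 0.0187 × 0.849² = 0.02498
L/D = CL/CD = 0.849 / 0.02498 = 34

L/D = 34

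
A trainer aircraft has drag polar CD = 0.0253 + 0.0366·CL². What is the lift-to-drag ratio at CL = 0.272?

L/D = 9.71

CD = 0.0253 + 0.0366 × 0.272² = 0.02801
L/D = CL/CD = 0.272 / 0.02801 = 9.71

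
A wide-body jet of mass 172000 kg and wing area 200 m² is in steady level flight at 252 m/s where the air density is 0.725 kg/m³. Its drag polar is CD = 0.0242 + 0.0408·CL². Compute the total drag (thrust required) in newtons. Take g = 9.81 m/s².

D = 1.37×10^5 N

Level flight ⇒ L = W = m·g = 172000 × 9.81 = 1.6873×10^6 N.
q = ½ρv² = ½ × 0.725 × 252² = 23020 Pa.
Required CL = L/(qS) = 1.6873×10^6/(23020·200) = 0.3665.
CD = 0.0242 + 0.0408 × 0.3665² = 0.02968.
D = q·S·CD = 23020 × 200 × 0.02968 = 1.366×10^5 N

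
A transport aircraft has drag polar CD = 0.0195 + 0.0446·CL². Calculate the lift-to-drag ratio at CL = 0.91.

L/D = 16.1

CD = 0.0195 + 0.0446 × 0.91² = 0.05643
L/D = CL/CD = 0.91 / 0.05643 = 16.1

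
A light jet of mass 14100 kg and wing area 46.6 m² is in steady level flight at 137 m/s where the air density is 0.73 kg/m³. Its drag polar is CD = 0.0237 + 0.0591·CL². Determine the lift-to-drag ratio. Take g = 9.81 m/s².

Level flight ⇒ L = W = m·g = 14100 × 9.81 = 1.3832×10^5 N.
Dynamic pressure q = 0.5 × 0.73 × 137² = 6851 Pa.
CL = W/(q·S) = 1.3832×10^5 / (6851 × 46.6) = 0.4333.
CD = 0.0237 + 0.0591 × 0.4333² = 0.03479.
L/D = CL/CD = 0.4333 / 0.03479 = 12.5

L/D = 12.5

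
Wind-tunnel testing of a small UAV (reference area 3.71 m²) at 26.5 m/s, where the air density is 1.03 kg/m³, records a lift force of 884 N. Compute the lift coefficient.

CL = 0.659

From L = ½ρv²S·CL, rearranging gives CL = 2L/(ρv²S).
CL = 2 × 884 / (1.03 × 26.5² × 3.71) = 0.659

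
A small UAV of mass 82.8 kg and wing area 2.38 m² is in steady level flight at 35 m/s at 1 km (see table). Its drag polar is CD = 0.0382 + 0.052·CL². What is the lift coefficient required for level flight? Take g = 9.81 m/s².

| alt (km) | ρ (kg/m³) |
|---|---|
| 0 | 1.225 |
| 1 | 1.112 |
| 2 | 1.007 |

At 1 km, from the table: ρ = 1.112 kg/m³.
In steady level flight, lift balances weight: W = mg = 82.8 × 9.81 = 812.27 N.
q = ½ρv² = ½ × 1.112 × 35² = 681.1 Pa.
CL = 2W/(ρv²S) = 2×812.27/(1.112×35²×2.38) = 0.5011.

CL = 0.501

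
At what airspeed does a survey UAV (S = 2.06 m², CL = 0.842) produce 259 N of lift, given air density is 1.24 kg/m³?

L = ½ρv²S·CL ⇒ v = √(2L/(ρ·S·CL))
v = √(2 × 259 / (1.24 × 2.06 × 0.842)) = √240.8 = 15.5 m/s

v = 15.5 m/s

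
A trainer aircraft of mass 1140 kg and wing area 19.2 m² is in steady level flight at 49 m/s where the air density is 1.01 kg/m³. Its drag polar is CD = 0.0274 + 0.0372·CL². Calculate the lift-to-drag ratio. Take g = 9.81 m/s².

Weight W = mg = 1140 × 9.81 = 11183 N; in level flight L = W.
Dynamic pressure q = 0.5 × 1.01 × 49² = 1213 Pa.
CL = W/(q·S) = 11183 / (1213 × 19.2) = 0.4804.
CD = 0.0274 + 0.0372 × 0.4804² = 0.03598.
L/D = CL/CD = 0.4804 / 0.03598 = 13.3

L/D = 13.3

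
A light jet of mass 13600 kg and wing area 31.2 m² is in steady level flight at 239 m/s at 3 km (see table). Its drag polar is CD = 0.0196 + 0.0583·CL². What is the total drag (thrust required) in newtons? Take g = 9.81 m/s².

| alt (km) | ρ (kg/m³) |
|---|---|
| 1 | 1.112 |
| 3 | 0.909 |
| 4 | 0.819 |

D = 17200 N

At 3 km, from the table: ρ = 0.909 kg/m³.
Weight W = mg = 13600 × 9.81 = 1.3342×10^5 N; in level flight L = W.
Dynamic pressure q = 0.5 × 0.909 × 239² = 25960 Pa.
CL = 2W/(ρv²S) = 2×1.3342×10^5/(0.909×239²×31.2) = 0.1647.
CD = 0.0196 + 0.0583 × 0.1647² = 0.02118.
D = q·S·CD = 25960 × 31.2 × 0.02118 = 17160 N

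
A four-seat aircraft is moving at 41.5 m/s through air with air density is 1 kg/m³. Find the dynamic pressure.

q = ½ρv² = ½ × 1 × 41.5² = 861 Pa

q = 861 Pa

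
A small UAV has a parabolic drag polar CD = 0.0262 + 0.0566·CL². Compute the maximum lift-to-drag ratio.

(L/D)max = 13

For CD = CD0 + K·CL², (L/D)max occurs at CL* = √(CD0/K) and equals 1/(2√(K·CD0)).
(L/D)max = 1/(2√(0.0566 × 0.0262)) = 1/(2 × 0.03851) = 13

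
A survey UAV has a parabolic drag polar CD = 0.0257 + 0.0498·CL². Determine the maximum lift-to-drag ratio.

For CD = CD0 + K·CL², (L/D)max occurs at CL* = √(CD0/K) and equals 1/(2√(K·CD0)).
(L/D)max = 1/(2√(0.0498 × 0.0257)) = 1/(2 × 0.03578) = 14

(L/D)max = 14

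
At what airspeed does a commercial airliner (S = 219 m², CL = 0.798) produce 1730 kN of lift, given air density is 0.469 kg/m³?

L = ½ρv²S·CL ⇒ v = √(2L/(ρ·S·CL))
v = √(2 × 1.73×10^6 / (0.469 × 219 × 0.798)) = √42210 = 205 m/s

v = 205 m/s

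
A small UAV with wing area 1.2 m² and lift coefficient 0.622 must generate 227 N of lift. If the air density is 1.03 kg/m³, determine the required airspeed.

v = 24.3 m/s

L = ½ρv²S·CL ⇒ v = √(2L/(ρ·S·CL))
v = √(2 × 227 / (1.03 × 1.2 × 0.622)) = √590.5 = 24.3 m/s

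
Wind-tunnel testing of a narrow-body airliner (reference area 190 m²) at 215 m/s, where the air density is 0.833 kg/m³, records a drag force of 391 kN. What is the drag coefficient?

CD = 0.107

From D = ½ρv²S·CD, rearranging gives CD = 2D/(ρv²S).
CD = 2 × 3.91×10^5 / (0.833 × 215² × 190) = 0.107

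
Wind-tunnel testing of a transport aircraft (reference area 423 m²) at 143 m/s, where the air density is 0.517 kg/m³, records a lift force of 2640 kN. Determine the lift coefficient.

CL = 1.18

From L = ½ρv²S·CL, rearranging gives CL = 2L/(ρv²S).
CL = 2 × 2.64×10^6 / (0.517 × 143² × 423) = 1.18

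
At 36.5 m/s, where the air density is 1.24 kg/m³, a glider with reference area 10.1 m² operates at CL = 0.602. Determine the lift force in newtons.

L = ½ρv²S·CL = ½ × 1.24 × 36.5² × 10.1 × 0.602 = 5020 N ≈ 5.02 kN

L = 5020 N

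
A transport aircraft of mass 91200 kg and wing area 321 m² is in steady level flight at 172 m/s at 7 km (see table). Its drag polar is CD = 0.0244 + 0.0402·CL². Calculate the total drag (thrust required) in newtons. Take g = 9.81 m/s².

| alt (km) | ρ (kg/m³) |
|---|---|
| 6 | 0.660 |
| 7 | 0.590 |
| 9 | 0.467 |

D = 79800 N

At 7 km, from the table: ρ = 0.590 kg/m³.
Level flight ⇒ L = W = m·g = 91200 × 9.81 = 8.9467×10^5 N.
q = ½ρv² = ½ × 0.59 × 172² = 8727 Pa.
Required CL = L/(qS) = 8.9467×10^5/(8727·321) = 0.3194.
CD = 0.0244 + 0.0402 × 0.3194² = 0.0285.
D = q·S·CD = 8727 × 321 × 0.0285 = 79840 N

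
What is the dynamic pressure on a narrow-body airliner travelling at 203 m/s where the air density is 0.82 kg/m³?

q = ½ρv² = ½ × 0.82 × 203² = 16900 Pa

q = 16900 Pa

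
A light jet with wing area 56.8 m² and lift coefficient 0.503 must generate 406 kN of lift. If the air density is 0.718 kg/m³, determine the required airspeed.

v = 199 m/s

L = ½ρv²S·CL ⇒ v = √(2L/(ρ·S·CL))
v = √(2 × 4.06×10^5 / (0.718 × 56.8 × 0.503)) = √39580 = 199 m/s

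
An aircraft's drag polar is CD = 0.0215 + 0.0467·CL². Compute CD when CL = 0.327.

CD = 0.0215 + 0.0467 × 0.327² = 0.0215 + 0.004994 = 0.0265

CD = 0.0265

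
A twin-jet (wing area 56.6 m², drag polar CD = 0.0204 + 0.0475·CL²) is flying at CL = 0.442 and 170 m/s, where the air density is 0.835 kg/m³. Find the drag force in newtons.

D = 20300 N

CD = 0.0204 + 0.0475 × 0.442² = 0.02968
D = ½ρv²S·CD = ½ × 0.835 × 170² × 56.6 × 0.02968 = 20300 N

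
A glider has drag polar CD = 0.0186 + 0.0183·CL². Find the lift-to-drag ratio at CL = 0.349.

CD = 0.0186 + 0.0183 × 0.349² = 0.02083
L/D = CL/CD = 0.349 / 0.02083 = 16.8

L/D = 16.8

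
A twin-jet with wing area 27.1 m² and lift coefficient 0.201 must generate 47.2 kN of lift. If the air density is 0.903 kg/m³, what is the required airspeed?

v = 139 m/s

L = ½ρv²S·CL ⇒ v = √(2L/(ρ·S·CL))
v = √(2 × 47200 / (0.903 × 27.1 × 0.201)) = √19190 = 139 m/s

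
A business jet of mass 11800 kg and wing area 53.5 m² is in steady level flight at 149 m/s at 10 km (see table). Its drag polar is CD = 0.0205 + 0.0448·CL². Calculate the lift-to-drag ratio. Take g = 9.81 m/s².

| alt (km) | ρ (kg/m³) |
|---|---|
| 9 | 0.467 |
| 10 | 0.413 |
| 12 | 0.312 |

At 10 km, from the table: ρ = 0.413 kg/m³.
In steady level flight, lift balances weight: W = mg = 11800 × 9.81 = 1.1576×10^5 N.
q = ½ρv² = ½ × 0.413 × 149² = 4585 Pa.
Required CL = L/(qS) = 1.1576×10^5/(4585·53.5) = 0.472.
CD = 0.0205 + 0.0448 × 0.472² = 0.03048.
L/D = CL/CD = 0.472 / 0.03048 = 15.5

L/D = 15.5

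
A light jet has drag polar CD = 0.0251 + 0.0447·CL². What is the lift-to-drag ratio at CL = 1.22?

CD = 0.0251 + 0.0447 × 1.22² = 0.09163
L/D = CL/CD = 1.22 / 0.09163 = 13.3

L/D = 13.3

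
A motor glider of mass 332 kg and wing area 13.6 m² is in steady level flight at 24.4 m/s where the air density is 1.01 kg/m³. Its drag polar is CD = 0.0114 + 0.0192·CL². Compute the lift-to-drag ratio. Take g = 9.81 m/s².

Level flight ⇒ L = W = m·g = 332 × 9.81 = 3256.9 N.
Dynamic pressure q = 0.5 × 1.01 × 24.4² = 300.7 Pa.
CL = 2W/(ρv²S) = 2×3256.9/(1.01×24.4²×13.6) = 0.7965.
CD = 0.0114 + 0.0192 × 0.7965² = 0.02358.
L/D = CL/CD = 0.7965 / 0.02358 = 33.8

L/D = 33.8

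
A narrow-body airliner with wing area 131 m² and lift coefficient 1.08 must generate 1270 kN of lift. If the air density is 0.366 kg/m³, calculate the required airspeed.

L = ½ρv²S·CL ⇒ v = √(2L/(ρ·S·CL))
v = √(2 × 1.27×10^6 / (0.366 × 131 × 1.08)) = √49050 = 221 m/s

v = 221 m/s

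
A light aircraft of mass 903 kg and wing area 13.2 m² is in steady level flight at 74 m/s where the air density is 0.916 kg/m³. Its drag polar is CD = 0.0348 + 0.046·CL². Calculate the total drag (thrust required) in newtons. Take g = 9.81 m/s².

Weight W = mg = 903 × 9.81 = 8858.4 N; in level flight L = W.
q = ½ρv² = ½ × 0.916 × 74² = 2508 Pa.
Required CL = L/(qS) = 8858.4/(2508·13.2) = 0.2676.
CD = 0.0348 + 0.046 × 0.2676² = 0.03809.
D = q·S·CD = 2508 × 13.2 × 0.03809 = 1261 N

D = 1260 N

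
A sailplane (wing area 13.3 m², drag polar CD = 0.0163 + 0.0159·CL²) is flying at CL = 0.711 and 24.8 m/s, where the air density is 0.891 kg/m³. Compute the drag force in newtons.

D = 88.7 N

CD = 0.0163 + 0.0159 × 0.711² = 0.02434
D = ½ρv²S·CD = ½ × 0.891 × 24.8² × 13.3 × 0.02434 = 88.7 N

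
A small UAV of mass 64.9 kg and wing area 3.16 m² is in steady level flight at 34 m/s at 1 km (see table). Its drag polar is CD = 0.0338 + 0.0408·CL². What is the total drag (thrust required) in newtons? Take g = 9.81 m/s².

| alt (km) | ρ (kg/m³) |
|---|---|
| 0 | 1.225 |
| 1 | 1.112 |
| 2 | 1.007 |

At 1 km, from the table: ρ = 1.112 kg/m³.
In steady level flight, lift balances weight: W = mg = 64.9 × 9.81 = 636.67 N.
Dynamic pressure q = 0.5 × 1.112 × 34² = 642.7 Pa.
Required CL = L/(qS) = 636.67/(642.7·3.16) = 0.3135.
CD = 0.0338 + 0.0408 × 0.3135² = 0.03781.
D = q·S·CD = 642.7 × 3.16 × 0.03781 = 76.79 N

D = 76.8 N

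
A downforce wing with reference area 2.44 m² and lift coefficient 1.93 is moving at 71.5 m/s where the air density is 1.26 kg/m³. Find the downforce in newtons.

L = ½ρv²S·CL = ½ × 1.26 × 71.5² × 2.44 × 1.93 = 15200 N ≈ 15.2 kN

L = 15200 N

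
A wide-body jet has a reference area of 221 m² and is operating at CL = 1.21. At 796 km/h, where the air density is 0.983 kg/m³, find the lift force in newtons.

L = 6.43×10^6 N

Convert speed: v = 796 km/h ÷ 3.6 = 221.1 m/s.
Dynamic pressure q = ½ρv² = ½ × 0.983 × 221.1² = 24030 Pa.
L = q·S·CL = 24030 × 221 × 1.21 = 6.43×10^6 N ≈ 6430 kN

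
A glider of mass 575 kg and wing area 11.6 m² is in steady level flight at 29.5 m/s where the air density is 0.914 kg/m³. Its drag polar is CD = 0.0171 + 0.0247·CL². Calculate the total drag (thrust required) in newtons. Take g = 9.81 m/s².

Weight W = mg = 575 × 9.81 = 5640.8 N; in level flight L = W.
Dynamic pressure q = 0.5 × 0.914 × 29.5² = 397.7 Pa.
Required CL = L/(qS) = 5640.8/(397.7·11.6) = 1.223.
CD = 0.0171 + 0.0247 × 1.223² = 0.05403.
D = q·S·CD = 397.7 × 11.6 × 0.05403 = 249.2 N

D = 249 N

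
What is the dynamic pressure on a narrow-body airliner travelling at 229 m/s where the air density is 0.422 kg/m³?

q = 11100 Pa

q = ½ρv² = ½ × 0.422 × 229² = 11100 Pa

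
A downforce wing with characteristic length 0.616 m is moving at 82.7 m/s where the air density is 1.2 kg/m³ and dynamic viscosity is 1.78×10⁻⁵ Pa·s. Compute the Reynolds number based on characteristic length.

Re = 3.43×10^6

Re = ρ·v·c/μ = 1.2 × 82.7 × 0.616 / (1.78×10⁻⁵) = 3.43×10^6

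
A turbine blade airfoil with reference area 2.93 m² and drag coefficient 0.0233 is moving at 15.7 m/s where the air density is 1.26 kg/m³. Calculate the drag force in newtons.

Dynamic pressure q = ½ρv² = ½ × 1.26 × 15.7² = 155.3 Pa.
D = q·S·CD = 155.3 × 2.93 × 0.0233 = 10.6 N

D = 10.6 N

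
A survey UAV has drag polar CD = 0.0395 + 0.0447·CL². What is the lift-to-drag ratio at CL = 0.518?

CD = 0.0395 + 0.0447 × 0.518² = 0.05149
L/D = CL/CD = 0.518 / 0.05149 = 10.1

L/D = 10.1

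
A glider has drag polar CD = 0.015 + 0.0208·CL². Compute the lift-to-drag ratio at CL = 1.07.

L/D = 27.6

CD = 0.015 + 0.0208 × 1.07² = 0.03881
L/D = CL/CD = 1.07 / 0.03881 = 27.6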